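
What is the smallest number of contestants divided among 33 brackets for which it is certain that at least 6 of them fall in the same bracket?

There are 33 brackets acting as pigeonholes.
With 33 × 5 = 165 contestants we could place exactly 5 in each, with no class reaching 6.
One more forces some class to hold 6, so 165 + 1 = 166.

166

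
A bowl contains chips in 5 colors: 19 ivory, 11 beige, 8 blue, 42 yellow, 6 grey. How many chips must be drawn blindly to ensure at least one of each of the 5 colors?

The hardest color to obtain is grey: we could draw every other chip first — 86 − 6 = 80 chips — without a single grey one.
The next draw must be grey, so 80 + 1 = 81.

81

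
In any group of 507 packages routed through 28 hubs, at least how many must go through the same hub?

19

The 507 packages fall into 28 hubs.
If each of the 28 hubs held at most 18, the total would be at most 28 × 18 = 504 < 507, a contradiction.
So at least one holds ⌈507/28⌉ = 19.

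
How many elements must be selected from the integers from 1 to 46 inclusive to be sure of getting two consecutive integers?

Partition {1, …, 46} into 23 pairs: {1,2}, {3,4}, …, {45,46}.
Choosing 23 integers — say the 23 even numbers 2, 4, …, 46 — takes one from each pair and avoids the property.
Choosing 24 forces two into the same pair by pigeonhole, and those are consecutive. So 24.

24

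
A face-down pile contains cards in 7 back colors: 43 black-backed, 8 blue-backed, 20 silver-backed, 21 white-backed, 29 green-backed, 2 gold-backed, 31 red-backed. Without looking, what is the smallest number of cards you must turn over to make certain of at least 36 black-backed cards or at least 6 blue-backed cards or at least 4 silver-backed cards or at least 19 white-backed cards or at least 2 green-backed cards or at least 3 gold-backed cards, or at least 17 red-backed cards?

81

The worst case stops just short of every target: 35 black-backed, 5 blue-backed, 3 silver-backed, 18 white-backed, 1 green-backed, 2 gold-backed, 16 red-backed — 35 + 5 + 3 + 18 + 1 + 2 + 16 = 80 cards.
One more card must push some back color to its target, so 80 + 1 = 81.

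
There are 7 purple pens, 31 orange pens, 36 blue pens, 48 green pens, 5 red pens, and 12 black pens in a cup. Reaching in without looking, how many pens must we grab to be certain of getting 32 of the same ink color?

In the worst case we take at most 31 of each ink color, but all 7 purple, all 5 red, and all 12 black (fewer than 31), giving 7 + 31 + 31 + 31 + 5 + 12 = 117.
One more pen then forces some ink color to 32, so 117 + 1 = 118.

118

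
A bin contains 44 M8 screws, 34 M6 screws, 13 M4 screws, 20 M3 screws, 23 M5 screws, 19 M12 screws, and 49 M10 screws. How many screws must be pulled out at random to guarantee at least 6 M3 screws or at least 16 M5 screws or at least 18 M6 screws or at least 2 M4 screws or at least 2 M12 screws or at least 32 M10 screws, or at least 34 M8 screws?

104

The worst case stops just short of every target: 33 M8, 17 M6, 1 M4, 5 M3, 15 M5, 1 M12, 31 M10 — 33 + 17 + 1 + 5 + 15 + 1 + 31 = 103 screws.
One more screw must push some size to its target, so 103 + 1 = 104.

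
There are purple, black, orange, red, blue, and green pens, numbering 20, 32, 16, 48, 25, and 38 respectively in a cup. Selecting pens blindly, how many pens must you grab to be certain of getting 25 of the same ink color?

In the worst case we take at most 24 of each ink color, but all 20 purple and all 16 orange (fewer than 24), giving 20 + 24 + 16 + 24 + 24 + 24 = 132.
One more pen then forces some ink color to 25, so 132 + 1 = 133.

133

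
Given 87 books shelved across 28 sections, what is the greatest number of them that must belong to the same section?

The 87 books fall into 28 sections.
If each of the 28 sections held at most 3, the total would be at most 28 × 3 = 84 < 87, a contradiction.
So at least one holds ⌈87/28⌉ = 4.

4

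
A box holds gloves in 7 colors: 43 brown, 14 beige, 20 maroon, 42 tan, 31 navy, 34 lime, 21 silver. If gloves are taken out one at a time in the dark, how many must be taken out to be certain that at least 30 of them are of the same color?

In the worst case we take at most 29 of each color, but all 14 beige, all 20 maroon, and all 21 silver (fewer than 29), giving 29 + 14 + 20 + 29 + 29 + 29 + 21 = 171.
One more glove then forces some color to 30, so 171 + 1 = 172.

172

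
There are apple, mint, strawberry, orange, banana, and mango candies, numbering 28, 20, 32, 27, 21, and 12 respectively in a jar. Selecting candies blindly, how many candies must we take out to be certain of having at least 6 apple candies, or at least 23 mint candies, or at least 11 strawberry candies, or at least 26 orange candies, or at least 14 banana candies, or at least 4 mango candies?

77

The worst case stops just short of every target: 5 apple, all 20 mint, 10 strawberry, 25 orange, 13 banana, 3 mango — 5 + 20 + 10 + 25 + 13 + 3 = 76 candies.
One more candy must push some flavor to its target, so 76 + 1 = 77.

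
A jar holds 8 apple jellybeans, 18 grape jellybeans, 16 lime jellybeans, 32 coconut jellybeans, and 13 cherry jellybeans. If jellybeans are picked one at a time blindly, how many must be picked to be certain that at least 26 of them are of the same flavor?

Treat the 5 flavors as pigeonholes.
In the worst case we take at most 25 of each flavor, but all 8 apple, all 18 grape, all 16 lime, and all 13 cherry (fewer than 25), giving 8 + 18 + 16 + 25 + 13 = 80.
One more jellybean then forces some flavor to 26, so 80 + 1 = 81.

81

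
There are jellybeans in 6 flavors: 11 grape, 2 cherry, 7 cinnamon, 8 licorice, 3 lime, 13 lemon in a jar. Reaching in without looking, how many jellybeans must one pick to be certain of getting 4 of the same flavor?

18

Treat the 6 flavors as pigeonholes.
In the worst case we take at most 3 of each flavor, but all 2 cherry (fewer than 3), giving 3 + 2 + 3 + 3 + 3 + 3 = 17.
One more jellybean then forces some flavor to 4, so 17 + 1 = 18.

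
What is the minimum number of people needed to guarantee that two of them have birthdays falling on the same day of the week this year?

8

There are 7 days of the week acting as pigeonholes.
With 7 people we could place one in each, avoiding any repeat.
One more forces some class to hold 2, so 7 + 1 = 8.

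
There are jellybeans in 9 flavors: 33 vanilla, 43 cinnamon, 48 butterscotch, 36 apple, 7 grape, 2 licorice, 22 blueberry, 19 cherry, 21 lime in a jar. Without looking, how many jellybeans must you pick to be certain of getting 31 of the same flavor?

192

Treat the 9 flavors as pigeonholes.
In the worst case we take at most 30 of each flavor, but all 7 grape, all 2 licorice, all 22 blueberry, all 19 cherry, and all 21 lime (fewer than 30), giving 30 + 30 + 30 + 30 + 7 + 2 + 22 + 19 + 21 = 191.
One more jellybean then forces some flavor to 31, so 191 + 1 = 192.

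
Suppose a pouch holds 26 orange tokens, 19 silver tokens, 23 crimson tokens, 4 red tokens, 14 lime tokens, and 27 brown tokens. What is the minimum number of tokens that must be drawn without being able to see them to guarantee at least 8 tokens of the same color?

40

In the worst case we take at most 7 of each color, but all 4 red (fewer than 7), giving 7 + 7 + 7 + 4 + 7 + 7 = 39.
One more token then forces some color to 8, so 39 + 1 = 40.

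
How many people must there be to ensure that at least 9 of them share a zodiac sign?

97

There are 12 zodiac signs acting as pigeonholes.
With 12 × 8 = 96 people we could place exactly 8 in each, with no class reaching 9.
One more forces some class to hold 9, so 96 + 1 = 97.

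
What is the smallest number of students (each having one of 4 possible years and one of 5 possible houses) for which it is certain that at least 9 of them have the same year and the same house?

161

There are 4 × 5 = 20 (year, house) combinations acting as pigeonholes.
With 20 × 8 = 160 students we could place exactly 8 in each, with no (year, house) pair reaching 9.
One more forces some (year, house) pair to hold 9, so 160 + 1 = 161.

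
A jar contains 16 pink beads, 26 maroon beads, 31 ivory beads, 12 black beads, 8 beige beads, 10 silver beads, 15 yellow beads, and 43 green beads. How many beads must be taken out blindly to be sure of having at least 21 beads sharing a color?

122

Treat the 8 colors as pigeonholes.
In the worst case we take at most 20 of each color, but all 16 pink, all 12 black, all 8 beige, all 10 silver, and all 15 yellow (fewer than 20), giving 16 + 20 + 20 + 12 + 8 + 10 + 15 + 20 = 121.
One more bead then forces some color to 21, so 121 + 1 = 122.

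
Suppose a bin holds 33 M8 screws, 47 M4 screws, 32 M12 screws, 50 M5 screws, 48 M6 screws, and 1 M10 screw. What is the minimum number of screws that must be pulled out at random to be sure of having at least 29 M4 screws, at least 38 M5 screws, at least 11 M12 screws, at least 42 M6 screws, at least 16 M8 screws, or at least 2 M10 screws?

133

Each of the 6 sizes has its own threshold; avoid all of them simultaneously.
The worst case stops just short of every target: 15 M8, 28 M4, 10 M12, 37 M5, 41 M6, 1 M10 — 15 + 28 + 10 + 37 + 41 + 1 = 132 screws.
One more screw must push some size to its target, so 132 + 1 = 133.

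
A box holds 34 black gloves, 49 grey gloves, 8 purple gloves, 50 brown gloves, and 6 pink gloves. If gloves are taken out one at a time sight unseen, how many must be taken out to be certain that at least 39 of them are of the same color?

Treat the 5 colors as pigeonholes.
In the worst case we take at most 38 of each color, but all 34 black, all 8 purple, and all 6 pink (fewer than 38), giving 34 + 38 + 8 + 38 + 6 = 124.
One more glove then forces some color to 39, so 124 + 1 = 125.

125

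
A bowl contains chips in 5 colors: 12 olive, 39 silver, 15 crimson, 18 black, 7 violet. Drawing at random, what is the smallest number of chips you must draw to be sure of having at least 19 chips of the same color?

Treat the 5 colors as pigeonholes.
In the worst case we take at most 18 of each color, but all 12 olive, all 15 crimson, and all 7 violet (fewer than 18), giving 12 + 18 + 15 + 18 + 7 = 70.
One more chip then forces some color to 19, so 70 + 1 = 71.

71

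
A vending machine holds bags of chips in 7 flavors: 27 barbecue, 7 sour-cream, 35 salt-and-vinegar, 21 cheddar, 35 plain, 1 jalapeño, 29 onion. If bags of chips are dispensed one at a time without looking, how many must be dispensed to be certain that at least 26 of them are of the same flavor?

In the worst case we take at most 25 of each flavor, but all 7 sour-cream, all 21 cheddar, and all 1 jalapeño (fewer than 25), giving 25 + 7 + 25 + 21 + 25 + 1 + 25 = 129.
One more bag of chips then forces some flavor to 26, so 129 + 1 = 130.

130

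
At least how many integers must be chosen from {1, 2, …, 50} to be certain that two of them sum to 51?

Partition {1, …, 50} into 25 pairs: {1,50}, {2,49}, …, {25,26}.
Choosing 25 integers — say the integers 1 through 25 — takes one from each pair and avoids the property.
Choosing 26 forces two into the same pair by pigeonhole, and those sum to 51. So 26.

26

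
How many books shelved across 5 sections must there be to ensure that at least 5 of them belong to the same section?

There are 5 sections acting as pigeonholes.
With 5 × 4 = 20 books we could place exactly 4 in each, with no class reaching 5.
One more forces some class to hold 5, so 20 + 1 = 21.

21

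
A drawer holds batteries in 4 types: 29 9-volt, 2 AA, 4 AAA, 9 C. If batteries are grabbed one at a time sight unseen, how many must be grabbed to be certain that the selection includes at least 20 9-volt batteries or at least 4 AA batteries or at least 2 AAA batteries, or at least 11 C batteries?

32

Each of the 4 types has its own threshold; avoid all of them simultaneously.
The worst case stops just short of every target: 19 9-volt, all 2 AA, 1 AAA, all 9 C — 19 + 2 + 1 + 9 = 31 batteries.
One more battery must push some type to its target, so 31 + 1 = 32.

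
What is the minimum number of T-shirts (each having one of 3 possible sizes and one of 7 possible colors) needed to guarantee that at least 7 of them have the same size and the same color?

There are 3 × 7 = 21 (size, color) combinations acting as pigeonholes.
With 21 × 6 = 126 T-shirts we could place exactly 6 in each, with no (size, color) pair reaching 7.
One more forces some (size, color) pair to hold 7, so 126 + 1 = 127.

127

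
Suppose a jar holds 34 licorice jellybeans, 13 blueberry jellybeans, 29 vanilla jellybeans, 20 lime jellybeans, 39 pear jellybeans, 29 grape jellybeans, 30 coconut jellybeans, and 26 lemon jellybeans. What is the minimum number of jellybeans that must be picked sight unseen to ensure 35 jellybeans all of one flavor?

216

In the worst case we take at most 34 of each flavor, but all 13 blueberry, all 29 vanilla, all 20 lime, all 29 grape, all 30 coconut, and all 26 lemon (fewer than 34), giving 34 + 13 + 29 + 20 + 34 + 29 + 30 + 26 = 215.
One more jellybean then forces some flavor to 35, so 215 + 1 = 216.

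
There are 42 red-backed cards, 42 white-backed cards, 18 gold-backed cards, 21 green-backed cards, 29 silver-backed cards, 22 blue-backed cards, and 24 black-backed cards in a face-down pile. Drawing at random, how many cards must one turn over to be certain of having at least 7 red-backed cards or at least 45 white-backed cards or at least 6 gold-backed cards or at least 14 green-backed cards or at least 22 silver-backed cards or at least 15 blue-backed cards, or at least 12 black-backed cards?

The worst case stops just short of every target: 6 red-backed, all 42 white-backed, 5 gold-backed, 13 green-backed, 21 silver-backed, 14 blue-backed, 11 black-backed — 6 + 42 + 5 + 13 + 21 + 14 + 11 = 112 cards.
One more card must push some back color to its target, so 112 + 1 = 113.

113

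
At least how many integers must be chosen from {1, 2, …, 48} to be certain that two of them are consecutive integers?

25

Partition {1, …, 48} into 24 pairs: {1,2}, {3,4}, …, {47,48}.
Choosing 24 integers — say the 24 even numbers 2, 4, …, 48 — takes one from each pair and avoids the property.
Choosing 25 forces two into the same pair by pigeonhole, and those are consecutive. So 25.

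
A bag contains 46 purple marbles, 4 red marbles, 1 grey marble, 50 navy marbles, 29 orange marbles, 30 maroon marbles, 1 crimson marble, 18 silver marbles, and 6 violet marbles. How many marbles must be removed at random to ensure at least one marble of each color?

The hardest color to obtain is grey: we could draw every other marble first — 185 − 1 = 184 marbles — without a single grey one.
The next draw must be grey, so 184 + 1 = 185.

185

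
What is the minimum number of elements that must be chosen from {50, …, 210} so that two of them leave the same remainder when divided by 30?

Use the pigeonhole principle on residue classes: group the integers by remainder mod 30; there are 30 residue classes, each nonempty in this range.
Choosing one from each class (30 integers) avoids any shared remainder.
One more choice must repeat a class, so two differ by a multiple of 30. Hence 30 + 1 = 31.

31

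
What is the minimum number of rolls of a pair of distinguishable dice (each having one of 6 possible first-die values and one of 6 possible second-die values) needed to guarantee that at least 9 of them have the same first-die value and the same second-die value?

289

There are 6 × 6 = 36 (first-die value, second-die value) combinations acting as pigeonholes.
With 36 × 8 = 288 rolls of a pair of distinguishable dice we could place exactly 8 in each, with no (first-die value, second-die value) pair reaching 9.
One more forces some (first-die value, second-die value) pair to hold 9, so 288 + 1 = 289.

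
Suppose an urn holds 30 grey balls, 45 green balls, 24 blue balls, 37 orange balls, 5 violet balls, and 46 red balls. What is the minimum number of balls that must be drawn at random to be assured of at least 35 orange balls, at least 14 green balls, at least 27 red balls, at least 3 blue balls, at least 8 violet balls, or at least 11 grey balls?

91

The worst case stops just short of every target: 10 grey, 13 green, 2 blue, 34 orange, all 5 violet, 26 red — 10 + 13 + 2 + 34 + 5 + 26 = 90 balls.
One more ball must push some color to its target, so 90 + 1 = 91.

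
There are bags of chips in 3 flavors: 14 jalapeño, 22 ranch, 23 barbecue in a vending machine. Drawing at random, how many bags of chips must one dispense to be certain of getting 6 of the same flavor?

16

The worst case takes 5 bags of chips of each flavor without reaching 6 of any: 3 × 5 = 15.
The next bag of chips must bring some flavor to 6, so 15 + 1 = 16.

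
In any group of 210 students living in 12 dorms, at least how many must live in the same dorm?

If each of the 12 dorms held at most 17, the total would be at most 12 × 17 = 204 < 210, a contradiction.
So at least one holds ⌈210/12⌉ = 18.

18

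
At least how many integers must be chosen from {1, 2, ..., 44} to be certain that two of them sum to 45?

Partition {1, …, 44} into 22 pairs: {1,44}, {2,43}, …, {22,23}.
Choosing 22 integers — say the integers 1 through 22 — takes one from each pair and avoids the property.
Choosing 23 forces two into the same pair by pigeonhole, and those sum to 45. So 23.

23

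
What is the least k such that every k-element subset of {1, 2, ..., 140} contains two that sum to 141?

Partition {1, …, 140} into 70 pairs: {1,140}, {2,139}, …, {70,71}.
Choosing 70 integers — say the integers 1 through 70 — takes one from each pair and avoids the property.
Choosing 71 forces two into the same pair by pigeonhole, and those sum to 141. So 71.

71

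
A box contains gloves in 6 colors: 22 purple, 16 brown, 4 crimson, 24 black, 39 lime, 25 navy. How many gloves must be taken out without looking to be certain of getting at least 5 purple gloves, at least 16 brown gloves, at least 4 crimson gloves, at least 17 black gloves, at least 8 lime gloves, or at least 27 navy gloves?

71

Each of the 6 colors has its own threshold; avoid all of them simultaneously.
The worst case stops just short of every target: 4 purple, 15 brown, 3 crimson, 16 black, 7 lime, all 25 navy — 4 + 15 + 3 + 16 + 7 + 25 = 70 gloves.
One more glove must push some color to its target, so 70 + 1 = 71.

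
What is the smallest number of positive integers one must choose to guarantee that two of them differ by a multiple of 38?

Two integers differ by a multiple of 38 exactly when they share a remainder mod 38.
There are 38 residue classes mod 38, so 38 integers can all lie in distinct classes.
One more integer must repeat a residue, giving a difference divisible by 38. So n = 38 + 1 = 39.

39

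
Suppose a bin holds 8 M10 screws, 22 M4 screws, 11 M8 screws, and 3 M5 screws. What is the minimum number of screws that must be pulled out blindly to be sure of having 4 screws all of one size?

13

The worst case takes 3 screws of each size without reaching 4 of any: 4 × 3 = 12.
The next screw must bring some size to 4, so 12 + 1 = 13.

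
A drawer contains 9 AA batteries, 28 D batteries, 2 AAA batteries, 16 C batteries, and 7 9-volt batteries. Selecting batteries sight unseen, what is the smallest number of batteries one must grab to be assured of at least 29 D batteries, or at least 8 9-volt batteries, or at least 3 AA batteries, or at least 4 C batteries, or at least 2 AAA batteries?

42

Each of the 5 types has its own threshold; avoid all of them simultaneously.
The worst case stops just short of every target: 2 AA, 28 D, 1 AAA, 3 C, 7 9-volt — 2 + 28 + 1 + 3 + 7 = 41 batteries.
One more battery must push some type to its target, so 41 + 1 = 42.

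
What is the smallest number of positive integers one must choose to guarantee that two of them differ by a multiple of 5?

6

Two integers differ by a multiple of 5 exactly when they share a remainder mod 5.
There are 5 residue classes mod 5, so 5 integers can all lie in distinct classes.
One more integer must repeat a residue, giving a difference divisible by 5. So n = 5 + 1 = 6.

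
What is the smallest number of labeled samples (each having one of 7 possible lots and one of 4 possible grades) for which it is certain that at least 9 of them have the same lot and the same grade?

There are 7 × 4 = 28 (lot, grade) combinations acting as pigeonholes.
With 28 × 8 = 224 labeled samples we could place exactly 8 in each, with no (lot, grade) pair reaching 9.
One more forces some (lot, grade) pair to hold 9, so 224 + 1 = 225.

225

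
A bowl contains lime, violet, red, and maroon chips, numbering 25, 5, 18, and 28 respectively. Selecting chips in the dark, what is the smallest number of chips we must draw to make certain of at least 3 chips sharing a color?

9

The worst case takes 2 chips of each color without reaching 3 of any: 4 × 2 = 8.
The next chip must bring some color to 3, so 8 + 1 = 9.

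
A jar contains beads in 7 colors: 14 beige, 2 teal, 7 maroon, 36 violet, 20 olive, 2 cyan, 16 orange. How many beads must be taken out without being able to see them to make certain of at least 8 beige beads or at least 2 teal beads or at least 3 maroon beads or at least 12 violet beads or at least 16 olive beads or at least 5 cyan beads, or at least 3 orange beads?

Each of the 7 colors has its own threshold; avoid all of them simultaneously.
The worst case stops just short of every target: 7 beige, 1 teal, 2 maroon, 11 violet, 15 olive, all 2 cyan, 2 orange — 7 + 1 + 2 + 11 + 15 + 2 + 2 = 40 beads.
One more bead must push some color to its target, so 40 + 1 = 41.

41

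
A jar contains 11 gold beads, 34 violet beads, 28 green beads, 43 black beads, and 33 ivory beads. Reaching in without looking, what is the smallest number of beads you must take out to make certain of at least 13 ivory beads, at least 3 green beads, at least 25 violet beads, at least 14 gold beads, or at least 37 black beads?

The worst case stops just short of every target: all 11 gold, 24 violet, 2 green, 36 black, 12 ivory — 11 + 24 + 2 + 36 + 12 = 85 beads.
One more bead must push some color to its target, so 85 + 1 = 86.

86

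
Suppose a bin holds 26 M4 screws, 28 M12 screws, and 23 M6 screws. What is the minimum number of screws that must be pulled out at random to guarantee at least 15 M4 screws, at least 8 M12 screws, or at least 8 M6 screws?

29

The worst case stops just short of every target: 14 M4, 7 M12, 7 M6 — 14 + 7 + 7 = 28 screws.
One more screw must push some size to its target, so 28 + 1 = 29.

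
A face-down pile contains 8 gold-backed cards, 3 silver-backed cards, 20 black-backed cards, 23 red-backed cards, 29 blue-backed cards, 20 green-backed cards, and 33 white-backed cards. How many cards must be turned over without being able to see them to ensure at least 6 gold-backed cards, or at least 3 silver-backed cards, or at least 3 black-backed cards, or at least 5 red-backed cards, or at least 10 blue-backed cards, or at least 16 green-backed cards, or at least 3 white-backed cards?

The worst case stops just short of every target: 5 gold-backed, 2 silver-backed, 2 black-backed, 4 red-backed, 9 blue-backed, 15 green-backed, 2 white-backed — 5 + 2 + 2 + 4 + 9 + 15 + 2 = 39 cards.
One more card must push some back color to its target, so 39 + 1 = 40.

40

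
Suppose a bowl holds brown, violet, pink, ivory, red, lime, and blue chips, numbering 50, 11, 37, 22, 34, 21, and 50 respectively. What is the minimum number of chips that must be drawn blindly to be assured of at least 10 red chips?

The worst case draws every non-red chip first: 50 + 11 + 37 + 22 + 21 + 50 = 191.
The next 10 draws are then forced to be red, giving 191 + 10 = 201.

201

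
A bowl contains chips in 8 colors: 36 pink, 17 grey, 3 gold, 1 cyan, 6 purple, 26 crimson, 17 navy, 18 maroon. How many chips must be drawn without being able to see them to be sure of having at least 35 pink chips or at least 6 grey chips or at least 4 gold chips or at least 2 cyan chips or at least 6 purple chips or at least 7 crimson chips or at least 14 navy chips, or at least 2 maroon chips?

69

The worst case stops just short of every target: 34 pink, 5 grey, 3 gold, 1 cyan, 5 purple, 6 crimson, 13 navy, 1 maroon — 34 + 5 + 3 + 1 + 5 + 6 + 13 + 1 = 68 chips.
One more chip must push some color to its target, so 68 + 1 = 69.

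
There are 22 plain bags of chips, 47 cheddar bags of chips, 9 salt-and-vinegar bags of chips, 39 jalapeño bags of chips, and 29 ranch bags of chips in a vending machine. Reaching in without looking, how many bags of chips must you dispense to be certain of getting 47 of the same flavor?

In the worst case we take at most 46 of each flavor, but all 22 plain, all 9 salt-and-vinegar, all 39 jalapeño, and all 29 ranch (fewer than 46), giving 22 + 46 + 9 + 39 + 29 = 145.
One more bag of chips then forces some flavor to 47, so 145 + 1 = 146.

146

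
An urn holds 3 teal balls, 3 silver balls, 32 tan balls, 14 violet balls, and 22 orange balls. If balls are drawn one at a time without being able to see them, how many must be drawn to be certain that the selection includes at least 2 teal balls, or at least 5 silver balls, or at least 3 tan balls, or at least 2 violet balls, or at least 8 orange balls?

Each of the 5 colors has its own threshold; avoid all of them simultaneously.
The worst case stops just short of every target: 1 teal, all 3 silver, 2 tan, 1 violet, 7 orange — 1 + 3 + 2 + 1 + 7 = 14 balls.
One more ball must push some color to its target, so 14 + 1 = 15.

15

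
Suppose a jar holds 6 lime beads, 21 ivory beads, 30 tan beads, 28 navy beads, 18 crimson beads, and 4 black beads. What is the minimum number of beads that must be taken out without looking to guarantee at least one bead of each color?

104

The hardest color to obtain is black: we could draw every other bead first — 107 − 4 = 103 beads — without a single black one.
The next draw must be black, so 103 + 1 = 104.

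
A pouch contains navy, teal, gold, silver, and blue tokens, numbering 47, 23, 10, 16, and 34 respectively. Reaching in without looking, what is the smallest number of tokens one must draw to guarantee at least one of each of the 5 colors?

121

The hardest color to obtain is gold: we could draw every other token first — 130 − 10 = 120 tokens — without a single gold one.
The next draw must be gold, so 120 + 1 = 121.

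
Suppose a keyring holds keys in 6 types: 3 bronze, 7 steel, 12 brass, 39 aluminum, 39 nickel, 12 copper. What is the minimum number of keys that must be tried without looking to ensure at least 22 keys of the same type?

77

Treat the 6 types as pigeonholes.
In the worst case we take at most 21 of each type, but all 3 bronze, all 7 steel, all 12 brass, and all 12 copper (fewer than 21), giving 3 + 7 + 12 + 21 + 21 + 12 = 76.
One more key then forces some type to 22, so 76 + 1 = 77.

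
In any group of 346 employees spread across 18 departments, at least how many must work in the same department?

If each of the 18 departments held at most 19, the total would be at most 18 × 19 = 342 < 346, a contradiction.
So at least one holds ⌈346/18⌉ = 20.

20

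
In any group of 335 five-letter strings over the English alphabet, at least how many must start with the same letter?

The 335 five-letter strings over the English alphabet fall into 26 possible first letters.
If each of the 26 possible first letters held at most 12, the total would be at most 26 × 12 = 312 < 335, a contradiction.
So at least one holds ⌈335/26⌉ = 13.

13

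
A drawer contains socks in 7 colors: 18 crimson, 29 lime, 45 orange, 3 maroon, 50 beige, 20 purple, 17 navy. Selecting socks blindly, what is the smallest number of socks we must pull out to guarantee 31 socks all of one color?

In the worst case we take at most 30 of each color, but all 18 crimson, all 29 lime, all 3 maroon, all 20 purple, and all 17 navy (fewer than 30), giving 18 + 29 + 30 + 3 + 30 + 20 + 17 = 147.
One more sock then forces some color to 31, so 147 + 1 = 148.

148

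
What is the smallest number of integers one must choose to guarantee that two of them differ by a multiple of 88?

89

Two integers differ by a multiple of 88 exactly when they share a remainder mod 88.
There are 88 residue classes mod 88, so 88 integers can all lie in distinct classes.
One more integer must repeat a residue, giving a difference divisible by 88. So n = 88 + 1 = 89.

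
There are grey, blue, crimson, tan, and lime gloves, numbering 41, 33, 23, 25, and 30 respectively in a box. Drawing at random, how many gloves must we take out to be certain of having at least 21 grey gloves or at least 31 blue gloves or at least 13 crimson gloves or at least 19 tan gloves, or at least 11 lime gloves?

91

The worst case stops just short of every target: 20 grey, 30 blue, 12 crimson, 18 tan, 10 lime — 20 + 30 + 12 + 18 + 10 = 90 gloves.
One more glove must push some color to its target, so 90 + 1 = 91.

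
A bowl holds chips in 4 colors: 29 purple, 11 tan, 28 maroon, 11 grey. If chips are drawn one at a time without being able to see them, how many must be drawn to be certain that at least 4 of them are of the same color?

13

The worst case takes 3 chips of each color without reaching 4 of any: 4 × 3 = 12.
The next chip must bring some color to 4, so 12 + 1 = 13.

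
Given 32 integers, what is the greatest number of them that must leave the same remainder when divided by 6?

6

If each of the 6 residue classes modulo 6 held at most 5, the total would be at most 6 × 5 = 30 < 32, a contradiction.
So at least one holds ⌈32/6⌉ = 6.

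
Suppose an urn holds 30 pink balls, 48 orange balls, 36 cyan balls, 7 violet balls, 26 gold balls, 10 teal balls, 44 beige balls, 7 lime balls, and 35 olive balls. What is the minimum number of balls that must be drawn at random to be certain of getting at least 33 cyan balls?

240

The worst case draws every non-cyan ball first: 30 + 48 + 7 + 26 + 10 + 44 + 7 + 35 = 207.
The next 33 draws are then forced to be cyan, giving 207 + 33 = 240.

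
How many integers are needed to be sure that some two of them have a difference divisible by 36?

Two integers differ by a multiple of 36 exactly when they share a remainder mod 36.
There are 36 residue classes mod 36, so 36 integers can all lie in distinct classes.
One more integer must repeat a residue, giving a difference divisible by 36. So n = 36 + 1 = 37.

37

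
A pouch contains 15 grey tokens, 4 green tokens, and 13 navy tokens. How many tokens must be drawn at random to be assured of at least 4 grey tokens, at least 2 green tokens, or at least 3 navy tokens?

7

The worst case stops just short of every target: 3 grey, 1 green, 2 navy — 3 + 1 + 2 = 6 tokens.
One more token must push some color to its target, so 6 + 1 = 7.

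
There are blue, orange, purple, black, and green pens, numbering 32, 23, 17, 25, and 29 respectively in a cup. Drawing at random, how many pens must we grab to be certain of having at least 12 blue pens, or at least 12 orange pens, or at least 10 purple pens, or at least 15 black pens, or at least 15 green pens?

The worst case stops just short of every target: 11 blue, 11 orange, 9 purple, 14 black, 14 green — 11 + 11 + 9 + 14 + 14 = 59 pens.
One more pen must push some ink color to its target, so 59 + 1 = 60.

60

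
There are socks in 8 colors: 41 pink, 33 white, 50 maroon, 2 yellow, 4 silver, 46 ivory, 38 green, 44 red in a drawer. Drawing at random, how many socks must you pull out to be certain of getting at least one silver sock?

To avoid silver socks as long as possible, exhaust the other 7 colors first.
The worst case draws every non-silver sock first: 41 + 33 + 50 + 2 + 46 + 38 + 44 = 254.
The next draw is then forced to be silver, giving 254 + 1 = 255.

255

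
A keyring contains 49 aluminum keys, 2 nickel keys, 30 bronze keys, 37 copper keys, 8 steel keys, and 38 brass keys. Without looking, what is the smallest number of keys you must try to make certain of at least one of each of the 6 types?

163

The hardest type to obtain is nickel: we could draw every other key first — 164 − 2 = 162 keys — without a single nickel one.
The next draw must be nickel, so 162 + 1 = 163.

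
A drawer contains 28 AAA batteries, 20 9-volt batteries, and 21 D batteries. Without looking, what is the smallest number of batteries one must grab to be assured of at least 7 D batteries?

55

To avoid D batteries as long as possible, exhaust the other 2 types first.
The worst case draws every non-D battery first: 28 + 20 = 48.
The next 7 draws are then forced to be D, giving 48 + 7 = 55.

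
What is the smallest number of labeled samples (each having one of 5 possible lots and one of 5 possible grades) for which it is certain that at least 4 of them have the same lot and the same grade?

76

There are 5 × 5 = 25 (lot, grade) combinations acting as pigeonholes.
With 25 × 3 = 75 labeled samples we could place exactly 3 in each, with no (lot, grade) pair reaching 4.
One more forces some (lot, grade) pair to hold 4, so 75 + 1 = 76.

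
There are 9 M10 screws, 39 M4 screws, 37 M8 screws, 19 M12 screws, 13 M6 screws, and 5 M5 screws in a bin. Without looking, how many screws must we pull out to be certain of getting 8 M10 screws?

121

The worst case draws every non-M10 screw first: 39 + 37 + 19 + 13 + 5 = 113.
The next 8 draws are then forced to be M10, giving 113 + 8 = 121.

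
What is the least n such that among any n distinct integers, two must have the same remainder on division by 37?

38

Two integers differ by a multiple of 37 exactly when they share a remainder mod 37.
There are 37 residue classes mod 37, so 37 integers can all lie in distinct classes.
One more integer must repeat a residue, giving a difference divisible by 37. So n = 37 + 1 = 38.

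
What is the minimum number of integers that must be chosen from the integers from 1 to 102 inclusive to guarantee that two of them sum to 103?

52

Partition {1, …, 102} into 51 pairs: {1,102}, {2,101}, …, {51,52}.
Choosing 51 integers — say the integers 1 through 51 — takes one from each pair and avoids the property.
Choosing 52 forces two into the same pair by pigeonhole, and those sum to 103. So 52.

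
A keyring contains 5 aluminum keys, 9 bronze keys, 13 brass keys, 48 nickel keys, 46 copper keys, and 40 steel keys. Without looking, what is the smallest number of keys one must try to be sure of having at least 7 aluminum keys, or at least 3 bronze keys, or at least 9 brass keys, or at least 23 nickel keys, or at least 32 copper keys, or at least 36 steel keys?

104

The worst case stops just short of every target: all 5 aluminum, 2 bronze, 8 brass, 22 nickel, 31 copper, 35 steel — 5 + 2 + 8 + 22 + 31 + 35 = 103 keys.
One more key must push some type to its target, so 103 + 1 = 104.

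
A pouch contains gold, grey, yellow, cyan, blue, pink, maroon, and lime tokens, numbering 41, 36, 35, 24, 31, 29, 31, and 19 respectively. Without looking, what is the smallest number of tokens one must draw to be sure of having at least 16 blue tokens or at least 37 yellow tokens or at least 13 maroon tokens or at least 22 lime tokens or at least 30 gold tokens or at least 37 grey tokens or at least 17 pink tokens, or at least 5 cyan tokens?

167

The worst case stops just short of every target: 29 gold, 36 grey, all 35 yellow, 4 cyan, 15 blue, 16 pink, 12 maroon, all 19 lime — 29 + 36 + 35 + 4 + 15 + 16 + 12 + 19 = 166 tokens.
One more token must push some color to its target, so 166 + 1 = 167.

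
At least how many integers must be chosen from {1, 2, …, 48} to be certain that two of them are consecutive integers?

25

Partition {1, …, 48} into 24 pairs: {1,2}, {3,4}, …, {47,48}.
Choosing 24 integers — say the 24 even numbers 2, 4, …, 48 — takes one from each pair and avoids the property.
Choosing 25 forces two into the same pair by pigeonhole, and those are consecutive. So 25.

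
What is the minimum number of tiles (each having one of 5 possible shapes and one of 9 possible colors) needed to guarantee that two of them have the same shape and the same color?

There are 5 × 9 = 45 (shape, color) combinations acting as pigeonholes.
With 45 tiles we could place one in each, avoiding any repeat.
One more forces some (shape, color) pair to hold 2, so 45 + 1 = 46.

46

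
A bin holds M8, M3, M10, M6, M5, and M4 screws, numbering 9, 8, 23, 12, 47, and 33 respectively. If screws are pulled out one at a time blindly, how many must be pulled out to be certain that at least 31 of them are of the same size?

In the worst case we take at most 30 of each size, but all 9 M8, all 8 M3, all 23 M10, and all 12 M6 (fewer than 30), giving 9 + 8 + 23 + 12 + 30 + 30 = 112.
One more screw then forces some size to 31, so 112 + 1 = 113.

113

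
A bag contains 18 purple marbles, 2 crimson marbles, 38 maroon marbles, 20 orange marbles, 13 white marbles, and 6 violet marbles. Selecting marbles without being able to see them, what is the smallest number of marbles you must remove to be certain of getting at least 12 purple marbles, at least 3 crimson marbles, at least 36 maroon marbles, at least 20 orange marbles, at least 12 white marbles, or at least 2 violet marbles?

The worst case stops just short of every target: 11 purple, 2 crimson, 35 maroon, 19 orange, 11 white, 1 violet — 11 + 2 + 35 + 19 + 11 + 1 = 79 marbles.
One more marble must push some color to its target, so 79 + 1 = 80.

80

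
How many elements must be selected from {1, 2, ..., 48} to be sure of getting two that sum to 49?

25

Partition {1, …, 48} into 24 pairs: {1,48}, {2,47}, …, {24,25}.
Choosing 24 integers — say the integers 1 through 24 — takes one from each pair and avoids the property.
Choosing 25 forces two into the same pair by pigeonhole, and those sum to 49. So 25.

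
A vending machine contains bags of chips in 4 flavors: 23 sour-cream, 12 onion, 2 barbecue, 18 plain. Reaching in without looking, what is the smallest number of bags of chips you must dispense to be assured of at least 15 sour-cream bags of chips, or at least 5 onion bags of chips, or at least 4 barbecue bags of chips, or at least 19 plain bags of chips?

39

The worst case stops just short of every target: 14 sour-cream, 4 onion, all 2 barbecue, 18 plain — 14 + 4 + 2 + 18 = 38 bags of chips.
One more bag of chips must push some flavor to its target, so 38 + 1 = 39.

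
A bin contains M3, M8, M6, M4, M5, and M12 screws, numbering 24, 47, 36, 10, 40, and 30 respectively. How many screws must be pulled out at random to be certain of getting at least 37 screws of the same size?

173

In the worst case we take at most 36 of each size, but all 24 M3, all 10 M4, and all 30 M12 (fewer than 36), giving 24 + 36 + 36 + 10 + 36 + 30 = 172.
One more screw then forces some size to 37, so 172 + 1 = 173.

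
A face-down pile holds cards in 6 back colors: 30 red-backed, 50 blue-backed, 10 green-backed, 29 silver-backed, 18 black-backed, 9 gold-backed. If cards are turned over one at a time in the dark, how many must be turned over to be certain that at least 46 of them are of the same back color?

142

Treat the 6 back colors as pigeonholes.
In the worst case we take at most 45 of each back color, but all 30 red-backed, all 10 green-backed, all 29 silver-backed, all 18 black-backed, and all 9 gold-backed (fewer than 45), giving 30 + 45 + 10 + 29 + 18 + 9 = 141.
One more card then forces some back color to 46, so 141 + 1 = 142.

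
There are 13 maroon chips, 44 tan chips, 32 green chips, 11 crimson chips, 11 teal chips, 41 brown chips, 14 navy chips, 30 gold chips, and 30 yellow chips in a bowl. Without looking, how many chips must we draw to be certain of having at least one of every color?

The hardest color to obtain is crimson: we could draw every other chip first — 226 − 11 = 215 chips — without a single crimson one.
The next draw must be crimson, so 215 + 1 = 216.

216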